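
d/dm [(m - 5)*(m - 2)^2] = 3*(m - 4)*(m - 2)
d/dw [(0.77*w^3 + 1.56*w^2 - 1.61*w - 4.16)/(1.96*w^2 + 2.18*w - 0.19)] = (1.5092*w^4 + 3.3572*w^3 + 6.1175*w^2 + 15.7144*w + 9.3747)/(3.8416*w^4 + 8.5456*w^3 + 4.0076*w^2 - 0.8284*w + 0.0361)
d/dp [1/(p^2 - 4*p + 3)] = 2*(2 - p)/(p^2 - 4*p + 3)^2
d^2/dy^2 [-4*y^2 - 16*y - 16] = -8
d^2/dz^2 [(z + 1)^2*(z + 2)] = 6*z + 8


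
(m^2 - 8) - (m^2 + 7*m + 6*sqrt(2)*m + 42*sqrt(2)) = -6*sqrt(2)*m - 7*m - 42*sqrt(2) - 8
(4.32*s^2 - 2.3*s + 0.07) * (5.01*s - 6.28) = 21.6432*s^3 - 38.6526*s^2 + 14.7947*s - 0.4396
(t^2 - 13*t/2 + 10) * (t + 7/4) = t^3 - 19*t^2/4 - 11*t/8 + 35/2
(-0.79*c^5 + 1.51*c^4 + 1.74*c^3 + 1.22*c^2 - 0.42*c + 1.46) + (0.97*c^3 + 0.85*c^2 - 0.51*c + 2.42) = -0.79*c^5 + 1.51*c^4 + 2.71*c^3 + 2.07*c^2 - 0.93*c + 3.88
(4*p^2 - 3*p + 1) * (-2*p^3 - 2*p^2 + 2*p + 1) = -8*p^5 - 2*p^4 + 12*p^3 - 4*p^2 - p + 1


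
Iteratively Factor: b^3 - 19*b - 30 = (b - 5)*(b^2 + 5*b + 6) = (b - 5)*(b + 3)*(b + 2)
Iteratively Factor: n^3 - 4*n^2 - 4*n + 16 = (n - 2)*(n^2 - 2*n - 8) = (n - 4)*(n - 2)*(n + 2)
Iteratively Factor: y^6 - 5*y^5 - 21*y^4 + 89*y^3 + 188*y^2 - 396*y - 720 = (y + 3)*(y^5 - 8*y^4 + 3*y^3 + 80*y^2 - 52*y - 240) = (y + 2)*(y + 3)*(y^4 - 10*y^3 + 23*y^2 + 34*y - 120) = (y - 5)*(y + 2)*(y + 3)*(y^3 - 5*y^2 - 2*y + 24) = (y - 5)*(y + 2)^2*(y + 3)*(y^2 - 7*y + 12) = (y - 5)*(y - 4)*(y + 2)^2*(y + 3)*(y - 3)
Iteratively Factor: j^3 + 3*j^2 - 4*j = (j - 1)*(j^2 + 4*j) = (j - 1)*(j + 4)*(j)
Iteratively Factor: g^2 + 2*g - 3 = (g + 3)*(g - 1)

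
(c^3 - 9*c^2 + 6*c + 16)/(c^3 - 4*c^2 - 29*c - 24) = (c - 2)/(c + 3)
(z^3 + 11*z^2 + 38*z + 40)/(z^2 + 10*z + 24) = (z^2 + 7*z + 10)/(z + 6)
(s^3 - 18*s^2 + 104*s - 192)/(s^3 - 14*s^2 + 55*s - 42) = (s^2 - 12*s + 32)/(s^2 - 8*s + 7)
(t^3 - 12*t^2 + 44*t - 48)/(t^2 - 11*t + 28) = (t^2 - 8*t + 12)/(t - 7)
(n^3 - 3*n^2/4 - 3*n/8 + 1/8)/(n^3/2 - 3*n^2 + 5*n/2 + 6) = (8*n^3 - 6*n^2 - 3*n + 1)/(4*(n^3 - 6*n^2 + 5*n + 12))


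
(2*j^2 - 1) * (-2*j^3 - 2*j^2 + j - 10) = -4*j^5 - 4*j^4 + 4*j^3 - 18*j^2 - j + 10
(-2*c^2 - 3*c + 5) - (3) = -2*c^2 - 3*c + 2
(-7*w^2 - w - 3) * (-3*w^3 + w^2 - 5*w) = 21*w^5 - 4*w^4 + 43*w^3 + 2*w^2 + 15*w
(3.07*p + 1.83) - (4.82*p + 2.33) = -1.75*p - 0.5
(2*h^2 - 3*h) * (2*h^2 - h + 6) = 4*h^4 - 8*h^3 + 15*h^2 - 18*h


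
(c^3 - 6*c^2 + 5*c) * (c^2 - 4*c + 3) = c^5 - 10*c^4 + 32*c^3 - 38*c^2 + 15*c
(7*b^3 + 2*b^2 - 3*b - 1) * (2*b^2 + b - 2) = 14*b^5 + 11*b^4 - 18*b^3 - 9*b^2 + 5*b + 2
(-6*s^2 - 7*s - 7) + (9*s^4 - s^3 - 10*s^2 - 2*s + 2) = 9*s^4 - s^3 - 16*s^2 - 9*s - 5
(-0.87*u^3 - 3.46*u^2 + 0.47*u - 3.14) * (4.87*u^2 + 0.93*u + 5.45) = -4.2369*u^5 - 17.6593*u^4 - 5.6704*u^3 - 33.7117*u^2 - 0.3587*u - 17.113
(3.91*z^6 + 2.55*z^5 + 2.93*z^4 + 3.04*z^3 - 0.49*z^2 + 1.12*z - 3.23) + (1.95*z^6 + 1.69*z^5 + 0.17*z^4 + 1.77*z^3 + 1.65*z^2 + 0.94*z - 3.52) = 5.86*z^6 + 4.24*z^5 + 3.1*z^4 + 4.81*z^3 + 1.16*z^2 + 2.06*z - 6.75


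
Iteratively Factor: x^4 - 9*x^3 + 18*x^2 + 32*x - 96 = (x - 4)*(x^3 - 5*x^2 - 2*x + 24) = (x - 4)*(x - 3)*(x^2 - 2*x - 8) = (x - 4)^2*(x - 3)*(x + 2)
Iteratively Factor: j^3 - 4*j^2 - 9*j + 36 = (j - 3)*(j^2 - j - 12) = (j - 4)*(j - 3)*(j + 3)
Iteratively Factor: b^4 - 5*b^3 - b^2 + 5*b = (b)*(b^3 - 5*b^2 - b + 5) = b*(b - 1)*(b^2 - 4*b - 5) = b*(b - 1)*(b + 1)*(b - 5)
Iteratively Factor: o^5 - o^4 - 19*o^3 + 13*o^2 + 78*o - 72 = (o + 3)*(o^4 - 4*o^3 - 7*o^2 + 34*o - 24) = (o - 1)*(o + 3)*(o^3 - 3*o^2 - 10*o + 24) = (o - 2)*(o - 1)*(o + 3)*(o^2 - o - 12) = (o - 4)*(o - 2)*(o - 1)*(o + 3)*(o + 3)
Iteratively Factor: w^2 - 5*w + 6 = (w - 2)*(w - 3)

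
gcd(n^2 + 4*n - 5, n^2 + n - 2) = n - 1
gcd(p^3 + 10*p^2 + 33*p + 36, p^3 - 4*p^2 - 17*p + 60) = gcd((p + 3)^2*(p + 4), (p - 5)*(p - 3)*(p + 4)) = p + 4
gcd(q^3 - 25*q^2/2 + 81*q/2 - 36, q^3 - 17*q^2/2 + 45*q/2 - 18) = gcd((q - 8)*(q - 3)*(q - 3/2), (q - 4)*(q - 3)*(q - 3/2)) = q^2 - 9*q/2 + 9/2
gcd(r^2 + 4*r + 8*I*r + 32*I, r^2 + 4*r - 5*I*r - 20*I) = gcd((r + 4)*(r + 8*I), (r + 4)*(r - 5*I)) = r + 4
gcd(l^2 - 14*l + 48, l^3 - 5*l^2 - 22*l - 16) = l - 8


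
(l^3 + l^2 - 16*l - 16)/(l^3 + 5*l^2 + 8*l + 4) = (l^2 - 16)/(l^2 + 4*l + 4)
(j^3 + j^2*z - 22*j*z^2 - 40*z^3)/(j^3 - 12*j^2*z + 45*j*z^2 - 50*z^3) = (j^2 + 6*j*z + 8*z^2)/(j^2 - 7*j*z + 10*z^2)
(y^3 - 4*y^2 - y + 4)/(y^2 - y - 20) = (-y^3 + 4*y^2 + y - 4)/(-y^2 + y + 20)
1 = 1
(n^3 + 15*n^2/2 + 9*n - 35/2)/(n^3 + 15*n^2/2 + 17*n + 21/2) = (n^2 + 4*n - 5)/(n^2 + 4*n + 3)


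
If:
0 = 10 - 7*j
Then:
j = 10/7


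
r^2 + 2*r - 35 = (r - 5)*(r + 7)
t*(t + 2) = t^2 + 2*t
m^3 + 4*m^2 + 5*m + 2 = (m + 1)^2*(m + 2)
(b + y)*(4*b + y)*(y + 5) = 4*b^2*y + 20*b^2 + 5*b*y^2 + 25*b*y + y^3 + 5*y^2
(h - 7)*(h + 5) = h^2 - 2*h - 35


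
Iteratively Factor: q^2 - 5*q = (q)*(q - 5)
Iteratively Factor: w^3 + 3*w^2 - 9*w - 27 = (w + 3)*(w^2 - 9) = (w - 3)*(w + 3)*(w + 3)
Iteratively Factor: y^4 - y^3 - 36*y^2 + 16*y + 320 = (y - 5)*(y^3 + 4*y^2 - 16*y - 64) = (y - 5)*(y + 4)*(y^2 - 16) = (y - 5)*(y - 4)*(y + 4)*(y + 4)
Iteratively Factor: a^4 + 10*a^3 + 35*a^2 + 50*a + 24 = (a + 1)*(a^3 + 9*a^2 + 26*a + 24) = (a + 1)*(a + 2)*(a^2 + 7*a + 12) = (a + 1)*(a + 2)*(a + 4)*(a + 3)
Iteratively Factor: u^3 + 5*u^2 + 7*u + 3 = (u + 1)*(u^2 + 4*u + 3) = (u + 1)*(u + 3)*(u + 1)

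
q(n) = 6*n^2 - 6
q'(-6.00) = -72.00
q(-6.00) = 210.00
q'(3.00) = 36.00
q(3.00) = 48.00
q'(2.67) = 32.04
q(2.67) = 36.77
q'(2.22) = 26.64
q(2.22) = 23.57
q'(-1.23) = -14.76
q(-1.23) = 3.08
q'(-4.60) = -55.20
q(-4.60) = 120.96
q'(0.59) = 7.08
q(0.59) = -3.91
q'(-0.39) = -4.68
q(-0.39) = -5.09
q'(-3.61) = -43.32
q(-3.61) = 72.19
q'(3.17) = 38.04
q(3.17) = 54.29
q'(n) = 12*n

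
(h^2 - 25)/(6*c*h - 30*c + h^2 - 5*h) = (h + 5)/(6*c + h)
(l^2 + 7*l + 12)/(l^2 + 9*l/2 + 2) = 2*(l + 3)/(2*l + 1)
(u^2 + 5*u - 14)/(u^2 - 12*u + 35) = (u^2 + 5*u - 14)/(u^2 - 12*u + 35)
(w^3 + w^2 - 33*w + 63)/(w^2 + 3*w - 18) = (w^2 + 4*w - 21)/(w + 6)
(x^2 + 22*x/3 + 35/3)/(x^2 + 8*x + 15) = (x + 7/3)/(x + 3)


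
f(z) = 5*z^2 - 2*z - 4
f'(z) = 10*z - 2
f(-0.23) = -3.28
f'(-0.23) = -4.30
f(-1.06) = 3.74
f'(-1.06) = -12.60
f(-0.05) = -3.89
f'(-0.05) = -2.50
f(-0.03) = -3.94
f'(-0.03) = -2.30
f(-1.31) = 7.20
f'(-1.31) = -15.10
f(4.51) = 88.68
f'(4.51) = 43.10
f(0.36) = -4.07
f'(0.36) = 1.60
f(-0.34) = -2.74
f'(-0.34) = -5.40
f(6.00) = 164.00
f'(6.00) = 58.00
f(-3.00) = 47.00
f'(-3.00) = -32.00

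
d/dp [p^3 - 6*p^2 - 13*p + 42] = 3*p^2 - 12*p - 13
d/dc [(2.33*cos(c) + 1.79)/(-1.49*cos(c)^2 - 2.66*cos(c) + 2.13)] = (3.4717*sin(c)^2 - 5.3342*cos(c) - 13.196)*sin(c)/(1.49*cos(c)^2 + 2.66*cos(c) - 2.13)^2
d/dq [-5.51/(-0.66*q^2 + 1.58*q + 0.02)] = (8.7058 - 7.2732*q)/(-0.66*q^2 + 1.58*q + 0.02)^2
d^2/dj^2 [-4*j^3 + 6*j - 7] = -24*j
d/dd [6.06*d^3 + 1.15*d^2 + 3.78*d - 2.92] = 18.18*d^2 + 2.3*d + 3.78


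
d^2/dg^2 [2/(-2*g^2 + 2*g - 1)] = 8*(2*g^2 - 2*g - 2*(2*g - 1)^2 + 1)/(2*g^2 - 2*g + 1)^3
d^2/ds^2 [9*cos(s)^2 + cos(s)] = -cos(s) - 18*cos(2*s)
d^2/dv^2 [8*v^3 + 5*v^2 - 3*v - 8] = 48*v + 10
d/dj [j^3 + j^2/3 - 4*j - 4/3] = 3*j^2 + 2*j/3 - 4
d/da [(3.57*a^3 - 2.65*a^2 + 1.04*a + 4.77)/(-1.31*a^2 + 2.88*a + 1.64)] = (-4.6767*a^4 + 20.5632*a^3 + 11.2948*a^2 + 3.8054*a - 12.032)/(1.7161*a^4 - 7.5456*a^3 + 3.9976*a^2 + 9.4464*a + 2.6896)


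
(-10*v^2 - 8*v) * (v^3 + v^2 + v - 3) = -10*v^5 - 18*v^4 - 18*v^3 + 22*v^2 + 24*v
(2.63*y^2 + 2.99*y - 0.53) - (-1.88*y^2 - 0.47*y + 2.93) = 4.51*y^2 + 3.46*y - 3.46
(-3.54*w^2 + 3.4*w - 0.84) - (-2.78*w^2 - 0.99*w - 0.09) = -0.76*w^2 + 4.39*w - 0.75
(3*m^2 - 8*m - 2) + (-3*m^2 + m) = -7*m - 2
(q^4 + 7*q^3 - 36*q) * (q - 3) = q^5 + 4*q^4 - 21*q^3 - 36*q^2 + 108*q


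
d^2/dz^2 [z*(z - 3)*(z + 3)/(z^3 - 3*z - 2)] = 12*(-3*z^3 + 8*z^2 - 16*z + 9)/(z^7 - 2*z^6 - 6*z^5 + 8*z^4 + 17*z^3 - 6*z^2 - 20*z - 8)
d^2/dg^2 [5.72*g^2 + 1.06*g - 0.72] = 11.4400000000000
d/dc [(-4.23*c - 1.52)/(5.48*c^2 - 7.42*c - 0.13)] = (23.1804*c^2 + 16.6592*c - 10.7285)/(30.0304*c^4 - 81.3232*c^3 + 53.6316*c^2 + 1.9292*c + 0.0169)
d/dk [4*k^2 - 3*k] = 8*k - 3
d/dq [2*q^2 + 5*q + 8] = 4*q + 5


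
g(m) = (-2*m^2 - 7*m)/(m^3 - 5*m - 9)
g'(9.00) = 0.05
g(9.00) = -0.33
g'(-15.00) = 0.01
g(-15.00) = 0.10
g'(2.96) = 169.86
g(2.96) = -17.92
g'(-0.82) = 1.12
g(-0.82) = -0.81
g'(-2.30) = -0.87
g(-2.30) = -0.57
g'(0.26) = 0.69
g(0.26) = 0.19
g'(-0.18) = 0.86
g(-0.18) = -0.15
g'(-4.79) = -0.04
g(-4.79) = 0.13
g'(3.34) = 7.97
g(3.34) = -3.95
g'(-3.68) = -0.16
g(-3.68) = 0.03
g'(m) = (5 - 3*m^2)*(-2*m^2 - 7*m)/(m^3 - 5*m - 9)^2 + (-4*m - 7)/(m^3 - 5*m - 9) = (m*(2*m + 7)*(3*m^2 - 5) + (4*m + 7)*(-m^3 + 5*m + 9))/(-m^3 + 5*m + 9)^2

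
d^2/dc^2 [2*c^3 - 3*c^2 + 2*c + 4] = 12*c - 6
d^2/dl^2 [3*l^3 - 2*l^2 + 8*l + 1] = 18*l - 4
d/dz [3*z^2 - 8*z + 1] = 6*z - 8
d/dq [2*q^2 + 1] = 4*q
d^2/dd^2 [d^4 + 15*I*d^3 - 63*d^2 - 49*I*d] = 12*d^2 + 90*I*d - 126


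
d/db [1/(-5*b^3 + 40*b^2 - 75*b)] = (3*b^2 - 16*b + 15)/(5*b^2*(b^2 - 8*b + 15)^2)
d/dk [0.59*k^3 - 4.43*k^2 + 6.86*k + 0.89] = 1.77*k^2 - 8.86*k + 6.86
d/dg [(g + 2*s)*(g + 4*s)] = 2*g + 6*s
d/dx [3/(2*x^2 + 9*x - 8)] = 3*(-4*x - 9)/(2*x^2 + 9*x - 8)^2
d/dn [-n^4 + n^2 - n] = -4*n^3 + 2*n - 1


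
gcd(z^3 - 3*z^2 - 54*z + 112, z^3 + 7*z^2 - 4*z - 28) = z^2 + 5*z - 14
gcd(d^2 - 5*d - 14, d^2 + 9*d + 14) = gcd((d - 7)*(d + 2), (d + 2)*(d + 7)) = d + 2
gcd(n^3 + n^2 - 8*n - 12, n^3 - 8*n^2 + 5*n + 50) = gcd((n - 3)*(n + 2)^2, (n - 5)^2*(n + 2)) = n + 2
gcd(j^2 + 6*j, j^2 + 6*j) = j^2 + 6*j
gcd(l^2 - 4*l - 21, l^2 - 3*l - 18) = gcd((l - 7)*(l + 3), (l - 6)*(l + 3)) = l + 3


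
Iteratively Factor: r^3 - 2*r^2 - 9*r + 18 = (r - 2)*(r^2 - 9) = (r - 2)*(r + 3)*(r - 3)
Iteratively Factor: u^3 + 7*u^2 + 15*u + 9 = (u + 3)*(u^2 + 4*u + 3) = (u + 3)^2*(u + 1)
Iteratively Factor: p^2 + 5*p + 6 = (p + 3)*(p + 2)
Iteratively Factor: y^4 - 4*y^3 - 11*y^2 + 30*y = (y)*(y^3 - 4*y^2 - 11*y + 30) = y*(y + 3)*(y^2 - 7*y + 10) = y*(y - 2)*(y + 3)*(y - 5)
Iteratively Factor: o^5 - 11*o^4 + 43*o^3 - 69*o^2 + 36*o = (o - 3)*(o^4 - 8*o^3 + 19*o^2 - 12*o) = (o - 3)*(o - 1)*(o^3 - 7*o^2 + 12*o) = (o - 3)^2*(o - 1)*(o^2 - 4*o) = (o - 4)*(o - 3)^2*(o - 1)*(o)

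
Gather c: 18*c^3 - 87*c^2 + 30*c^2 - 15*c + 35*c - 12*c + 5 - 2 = 18*c^3 - 57*c^2 + 8*c + 3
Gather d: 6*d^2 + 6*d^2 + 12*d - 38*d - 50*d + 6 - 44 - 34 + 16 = 12*d^2 - 76*d - 56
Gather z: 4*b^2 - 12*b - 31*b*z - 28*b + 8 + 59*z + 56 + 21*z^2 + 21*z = 4*b^2 - 40*b + 21*z^2 + z*(80 - 31*b) + 64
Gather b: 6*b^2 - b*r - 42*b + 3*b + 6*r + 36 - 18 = 6*b^2 + b*(-r - 39) + 6*r + 18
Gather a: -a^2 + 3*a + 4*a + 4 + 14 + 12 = -a^2 + 7*a + 30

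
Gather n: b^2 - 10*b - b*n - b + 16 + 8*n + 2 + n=b^2 - 11*b + n*(9 - b) + 18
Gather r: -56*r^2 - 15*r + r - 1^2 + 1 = -56*r^2 - 14*r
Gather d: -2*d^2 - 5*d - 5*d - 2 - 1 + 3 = -2*d^2 - 10*d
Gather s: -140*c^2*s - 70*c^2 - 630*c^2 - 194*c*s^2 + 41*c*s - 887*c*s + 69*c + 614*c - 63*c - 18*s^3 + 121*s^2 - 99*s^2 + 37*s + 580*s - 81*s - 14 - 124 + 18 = -700*c^2 + 620*c - 18*s^3 + s^2*(22 - 194*c) + s*(-140*c^2 - 846*c + 536) - 120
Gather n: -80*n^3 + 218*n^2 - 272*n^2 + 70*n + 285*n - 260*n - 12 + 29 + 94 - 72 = -80*n^3 - 54*n^2 + 95*n + 39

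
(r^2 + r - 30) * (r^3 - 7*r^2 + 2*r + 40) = r^5 - 6*r^4 - 35*r^3 + 252*r^2 - 20*r - 1200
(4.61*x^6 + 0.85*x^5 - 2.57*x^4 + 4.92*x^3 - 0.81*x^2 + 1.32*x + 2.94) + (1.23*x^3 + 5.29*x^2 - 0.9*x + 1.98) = 4.61*x^6 + 0.85*x^5 - 2.57*x^4 + 6.15*x^3 + 4.48*x^2 + 0.42*x + 4.92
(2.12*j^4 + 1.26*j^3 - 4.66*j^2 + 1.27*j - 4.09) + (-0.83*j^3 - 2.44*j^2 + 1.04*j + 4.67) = 2.12*j^4 + 0.43*j^3 - 7.1*j^2 + 2.31*j + 0.58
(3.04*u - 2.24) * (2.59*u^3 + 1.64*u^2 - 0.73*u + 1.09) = 7.8736*u^4 - 0.816000000000001*u^3 - 5.8928*u^2 + 4.9488*u - 2.4416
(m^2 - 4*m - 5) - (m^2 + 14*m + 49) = -18*m - 54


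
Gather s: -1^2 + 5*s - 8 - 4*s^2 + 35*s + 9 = -4*s^2 + 40*s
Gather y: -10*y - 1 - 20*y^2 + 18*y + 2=-20*y^2 + 8*y + 1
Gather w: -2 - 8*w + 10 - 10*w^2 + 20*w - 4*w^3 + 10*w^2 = -4*w^3 + 12*w + 8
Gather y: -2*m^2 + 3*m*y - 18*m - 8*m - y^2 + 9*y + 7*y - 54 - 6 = -2*m^2 - 26*m - y^2 + y*(3*m + 16) - 60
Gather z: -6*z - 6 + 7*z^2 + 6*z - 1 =7*z^2 - 7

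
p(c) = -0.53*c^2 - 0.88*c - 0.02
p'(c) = -1.06*c - 0.88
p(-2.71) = -1.53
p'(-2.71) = 1.99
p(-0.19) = 0.13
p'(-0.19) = -0.68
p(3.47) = -9.46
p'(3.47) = -4.56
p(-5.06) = -9.14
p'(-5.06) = 4.48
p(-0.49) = 0.28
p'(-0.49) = -0.36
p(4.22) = -13.17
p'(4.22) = -5.35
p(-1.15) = 0.29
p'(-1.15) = 0.34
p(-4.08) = -5.25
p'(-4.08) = 3.44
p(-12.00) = -65.78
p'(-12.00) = 11.84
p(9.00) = -50.87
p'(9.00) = -10.42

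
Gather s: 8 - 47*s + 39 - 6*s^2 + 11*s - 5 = -6*s^2 - 36*s + 42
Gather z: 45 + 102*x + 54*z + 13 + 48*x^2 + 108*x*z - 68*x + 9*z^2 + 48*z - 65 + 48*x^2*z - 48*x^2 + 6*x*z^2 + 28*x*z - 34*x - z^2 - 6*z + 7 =z^2*(6*x + 8) + z*(48*x^2 + 136*x + 96)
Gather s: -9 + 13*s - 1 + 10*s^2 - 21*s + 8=10*s^2 - 8*s - 2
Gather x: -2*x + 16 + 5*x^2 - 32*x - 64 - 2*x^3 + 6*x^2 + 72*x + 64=-2*x^3 + 11*x^2 + 38*x + 16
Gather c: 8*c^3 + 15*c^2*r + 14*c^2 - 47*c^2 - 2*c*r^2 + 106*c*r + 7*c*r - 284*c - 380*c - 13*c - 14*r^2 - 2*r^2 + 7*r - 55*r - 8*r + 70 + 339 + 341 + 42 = 8*c^3 + c^2*(15*r - 33) + c*(-2*r^2 + 113*r - 677) - 16*r^2 - 56*r + 792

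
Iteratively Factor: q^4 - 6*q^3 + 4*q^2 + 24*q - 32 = (q - 2)*(q^3 - 4*q^2 - 4*q + 16) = (q - 2)^2*(q^2 - 2*q - 8) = (q - 4)*(q - 2)^2*(q + 2)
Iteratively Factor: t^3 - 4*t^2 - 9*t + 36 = (t - 3)*(t^2 - t - 12) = (t - 4)*(t - 3)*(t + 3)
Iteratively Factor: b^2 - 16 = (b - 4)*(b + 4)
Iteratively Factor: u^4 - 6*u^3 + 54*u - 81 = (u - 3)*(u^3 - 3*u^2 - 9*u + 27) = (u - 3)^2*(u^2 - 9) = (u - 3)^2*(u + 3)*(u - 3)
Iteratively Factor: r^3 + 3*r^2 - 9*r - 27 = (r + 3)*(r^2 - 9) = (r + 3)^2*(r - 3)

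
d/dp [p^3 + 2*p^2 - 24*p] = 3*p^2 + 4*p - 24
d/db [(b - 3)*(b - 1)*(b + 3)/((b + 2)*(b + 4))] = (b^4 + 12*b^3 + 27*b^2 - 34*b - 126)/(b^4 + 12*b^3 + 52*b^2 + 96*b + 64)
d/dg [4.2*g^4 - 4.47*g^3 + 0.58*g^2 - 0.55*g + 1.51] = 16.8*g^3 - 13.41*g^2 + 1.16*g - 0.55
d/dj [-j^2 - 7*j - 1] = -2*j - 7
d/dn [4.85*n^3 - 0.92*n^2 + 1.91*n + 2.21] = 14.55*n^2 - 1.84*n + 1.91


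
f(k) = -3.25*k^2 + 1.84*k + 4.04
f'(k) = 1.84 - 6.5*k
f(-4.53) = -70.99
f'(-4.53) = 31.28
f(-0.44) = 2.60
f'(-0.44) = 4.70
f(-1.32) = -4.05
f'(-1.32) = 10.42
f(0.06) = 4.14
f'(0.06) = 1.45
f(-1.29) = -3.74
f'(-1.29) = 10.22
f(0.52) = 4.12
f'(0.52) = -1.54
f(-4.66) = -75.11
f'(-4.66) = 32.13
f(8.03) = -190.75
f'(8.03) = -50.36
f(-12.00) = -486.04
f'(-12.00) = 79.84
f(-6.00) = -124.00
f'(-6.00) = 40.84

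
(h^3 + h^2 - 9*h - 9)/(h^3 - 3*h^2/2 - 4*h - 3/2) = 2*(h + 3)/(2*h + 1)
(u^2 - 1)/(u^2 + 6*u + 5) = (u - 1)/(u + 5)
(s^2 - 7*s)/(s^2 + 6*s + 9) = s*(s - 7)/(s^2 + 6*s + 9)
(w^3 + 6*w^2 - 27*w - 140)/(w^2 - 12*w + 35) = (w^2 + 11*w + 28)/(w - 7)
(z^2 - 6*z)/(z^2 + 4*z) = (z - 6)/(z + 4)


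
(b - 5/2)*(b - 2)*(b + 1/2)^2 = b^4 - 7*b^3/2 + 3*b^2/4 + 31*b/8 + 5/4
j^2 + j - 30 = (j - 5)*(j + 6)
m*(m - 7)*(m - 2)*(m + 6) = m^4 - 3*m^3 - 40*m^2 + 84*m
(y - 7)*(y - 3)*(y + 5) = y^3 - 5*y^2 - 29*y + 105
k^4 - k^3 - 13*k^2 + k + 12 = (k - 4)*(k - 1)*(k + 1)*(k + 3)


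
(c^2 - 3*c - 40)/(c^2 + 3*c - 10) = (c - 8)/(c - 2)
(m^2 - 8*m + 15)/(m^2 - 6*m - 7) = (-m^2 + 8*m - 15)/(-m^2 + 6*m + 7)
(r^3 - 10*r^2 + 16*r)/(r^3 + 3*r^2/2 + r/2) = 2*(r^2 - 10*r + 16)/(2*r^2 + 3*r + 1)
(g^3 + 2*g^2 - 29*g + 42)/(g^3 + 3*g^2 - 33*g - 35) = (g^2 - 5*g + 6)/(g^2 - 4*g - 5)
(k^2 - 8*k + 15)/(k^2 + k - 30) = (k - 3)/(k + 6)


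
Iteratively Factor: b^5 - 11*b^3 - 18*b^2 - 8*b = (b - 4)*(b^4 + 4*b^3 + 5*b^2 + 2*b) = (b - 4)*(b + 2)*(b^3 + 2*b^2 + b) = (b - 4)*(b + 1)*(b + 2)*(b^2 + b) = (b - 4)*(b + 1)^2*(b + 2)*(b)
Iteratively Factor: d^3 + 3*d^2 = (d)*(d^2 + 3*d) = d*(d + 3)*(d)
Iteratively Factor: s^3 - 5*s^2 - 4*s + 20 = (s - 2)*(s^2 - 3*s - 10) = (s - 5)*(s - 2)*(s + 2)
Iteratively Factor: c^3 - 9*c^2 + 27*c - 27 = (c - 3)*(c^2 - 6*c + 9) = (c - 3)^2*(c - 3)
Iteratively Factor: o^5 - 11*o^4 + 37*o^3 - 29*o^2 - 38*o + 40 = (o - 4)*(o^4 - 7*o^3 + 9*o^2 + 7*o - 10) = (o - 4)*(o + 1)*(o^3 - 8*o^2 + 17*o - 10) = (o - 5)*(o - 4)*(o + 1)*(o^2 - 3*o + 2) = (o - 5)*(o - 4)*(o - 1)*(o + 1)*(o - 2)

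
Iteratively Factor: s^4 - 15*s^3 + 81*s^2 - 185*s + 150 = (s - 5)*(s^3 - 10*s^2 + 31*s - 30) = (s - 5)^2*(s^2 - 5*s + 6) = (s - 5)^2*(s - 3)*(s - 2)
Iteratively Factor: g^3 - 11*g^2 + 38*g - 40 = (g - 5)*(g^2 - 6*g + 8) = (g - 5)*(g - 4)*(g - 2)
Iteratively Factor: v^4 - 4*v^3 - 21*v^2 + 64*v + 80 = (v + 1)*(v^3 - 5*v^2 - 16*v + 80) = (v - 5)*(v + 1)*(v^2 - 16) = (v - 5)*(v - 4)*(v + 1)*(v + 4)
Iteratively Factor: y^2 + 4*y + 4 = (y + 2)*(y + 2)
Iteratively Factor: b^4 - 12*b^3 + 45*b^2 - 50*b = (b - 2)*(b^3 - 10*b^2 + 25*b) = (b - 5)*(b - 2)*(b^2 - 5*b) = b*(b - 5)*(b - 2)*(b - 5)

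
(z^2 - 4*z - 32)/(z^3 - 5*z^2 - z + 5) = (z^2 - 4*z - 32)/(z^3 - 5*z^2 - z + 5)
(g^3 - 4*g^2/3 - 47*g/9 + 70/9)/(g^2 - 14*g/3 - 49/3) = (3*g^2 - 11*g + 10)/(3*(g - 7))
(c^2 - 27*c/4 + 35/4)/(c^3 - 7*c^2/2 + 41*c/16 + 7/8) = 4*(c - 5)/(4*c^2 - 7*c - 2)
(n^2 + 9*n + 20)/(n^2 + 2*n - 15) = (n + 4)/(n - 3)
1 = 1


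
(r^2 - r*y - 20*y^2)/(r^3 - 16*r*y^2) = (-r + 5*y)/(r*(-r + 4*y))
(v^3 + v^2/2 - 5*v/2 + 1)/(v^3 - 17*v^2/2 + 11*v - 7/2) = (v + 2)/(v - 7)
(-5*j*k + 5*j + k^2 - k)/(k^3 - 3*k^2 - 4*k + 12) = (-5*j*k + 5*j + k^2 - k)/(k^3 - 3*k^2 - 4*k + 12)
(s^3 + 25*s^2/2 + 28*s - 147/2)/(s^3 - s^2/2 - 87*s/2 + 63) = (s + 7)/(s - 6)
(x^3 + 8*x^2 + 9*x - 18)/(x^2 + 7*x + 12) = (x^2 + 5*x - 6)/(x + 4)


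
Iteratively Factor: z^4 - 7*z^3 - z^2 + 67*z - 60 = (z + 3)*(z^3 - 10*z^2 + 29*z - 20) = (z - 4)*(z + 3)*(z^2 - 6*z + 5) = (z - 4)*(z - 1)*(z + 3)*(z - 5)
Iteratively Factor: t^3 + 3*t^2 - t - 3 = (t + 3)*(t^2 - 1) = (t + 1)*(t + 3)*(t - 1)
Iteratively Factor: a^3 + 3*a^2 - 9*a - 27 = (a - 3)*(a^2 + 6*a + 9) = (a - 3)*(a + 3)*(a + 3)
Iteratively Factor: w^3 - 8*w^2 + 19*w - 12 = (w - 1)*(w^2 - 7*w + 12) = (w - 4)*(w - 1)*(w - 3)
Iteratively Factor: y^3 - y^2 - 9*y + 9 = (y - 3)*(y^2 + 2*y - 3) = (y - 3)*(y - 1)*(y + 3)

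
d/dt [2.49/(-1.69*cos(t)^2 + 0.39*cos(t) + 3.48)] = (0.9711 - 8.4162*cos(t))*sin(t)/(-1.69*cos(t)^2 + 0.39*cos(t) + 3.48)^2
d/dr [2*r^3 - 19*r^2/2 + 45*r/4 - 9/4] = 6*r^2 - 19*r + 45/4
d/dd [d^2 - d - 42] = 2*d - 1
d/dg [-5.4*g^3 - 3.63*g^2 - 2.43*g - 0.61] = -16.2*g^2 - 7.26*g - 2.43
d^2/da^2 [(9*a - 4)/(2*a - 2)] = 5/(a - 1)^3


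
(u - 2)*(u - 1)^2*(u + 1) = u^4 - 3*u^3 + u^2 + 3*u - 2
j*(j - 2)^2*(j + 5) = j^4 + j^3 - 16*j^2 + 20*j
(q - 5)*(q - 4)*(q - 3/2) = q^3 - 21*q^2/2 + 67*q/2 - 30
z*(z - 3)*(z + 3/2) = z^3 - 3*z^2/2 - 9*z/2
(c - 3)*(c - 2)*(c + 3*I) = c^3 - 5*c^2 + 3*I*c^2 + 6*c - 15*I*c + 18*I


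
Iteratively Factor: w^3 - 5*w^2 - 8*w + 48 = (w - 4)*(w^2 - w - 12) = (w - 4)^2*(w + 3)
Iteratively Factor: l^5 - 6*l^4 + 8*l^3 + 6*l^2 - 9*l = (l - 1)*(l^4 - 5*l^3 + 3*l^2 + 9*l) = l*(l - 1)*(l^3 - 5*l^2 + 3*l + 9) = l*(l - 3)*(l - 1)*(l^2 - 2*l - 3) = l*(l - 3)*(l - 1)*(l + 1)*(l - 3)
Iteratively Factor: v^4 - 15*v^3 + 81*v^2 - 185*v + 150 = (v - 3)*(v^3 - 12*v^2 + 45*v - 50) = (v - 5)*(v - 3)*(v^2 - 7*v + 10) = (v - 5)*(v - 3)*(v - 2)*(v - 5)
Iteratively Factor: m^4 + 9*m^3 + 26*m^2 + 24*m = (m + 3)*(m^3 + 6*m^2 + 8*m) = m*(m + 3)*(m^2 + 6*m + 8) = m*(m + 2)*(m + 3)*(m + 4)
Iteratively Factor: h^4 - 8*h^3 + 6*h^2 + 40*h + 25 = (h + 1)*(h^3 - 9*h^2 + 15*h + 25) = (h - 5)*(h + 1)*(h^2 - 4*h - 5) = (h - 5)*(h + 1)^2*(h - 5)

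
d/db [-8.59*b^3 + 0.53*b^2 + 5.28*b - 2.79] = -25.77*b^2 + 1.06*b + 5.28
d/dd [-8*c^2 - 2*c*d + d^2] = -2*c + 2*d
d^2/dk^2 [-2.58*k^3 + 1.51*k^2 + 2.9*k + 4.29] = 3.02 - 15.48*k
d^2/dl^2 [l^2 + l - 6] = 2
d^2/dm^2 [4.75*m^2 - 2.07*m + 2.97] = 9.50000000000000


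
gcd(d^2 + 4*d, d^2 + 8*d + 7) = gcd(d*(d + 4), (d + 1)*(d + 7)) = 1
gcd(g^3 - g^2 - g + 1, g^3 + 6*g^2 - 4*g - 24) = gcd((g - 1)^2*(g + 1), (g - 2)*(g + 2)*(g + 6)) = 1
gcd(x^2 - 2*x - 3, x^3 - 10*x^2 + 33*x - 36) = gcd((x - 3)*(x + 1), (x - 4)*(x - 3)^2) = x - 3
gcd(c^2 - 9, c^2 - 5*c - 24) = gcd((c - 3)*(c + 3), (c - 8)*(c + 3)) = c + 3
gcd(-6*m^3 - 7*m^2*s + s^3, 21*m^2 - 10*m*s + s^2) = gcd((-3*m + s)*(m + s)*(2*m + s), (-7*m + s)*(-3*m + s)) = -3*m + s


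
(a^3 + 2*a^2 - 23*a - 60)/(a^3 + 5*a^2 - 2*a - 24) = (a - 5)/(a - 2)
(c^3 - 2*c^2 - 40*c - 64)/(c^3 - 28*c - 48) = (c - 8)/(c - 6)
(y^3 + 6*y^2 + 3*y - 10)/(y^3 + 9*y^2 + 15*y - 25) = (y + 2)/(y + 5)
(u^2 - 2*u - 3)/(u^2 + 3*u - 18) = (u + 1)/(u + 6)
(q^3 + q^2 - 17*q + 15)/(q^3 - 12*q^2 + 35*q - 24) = (q + 5)/(q - 8)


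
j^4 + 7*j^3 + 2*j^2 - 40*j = j*(j - 2)*(j + 4)*(j + 5)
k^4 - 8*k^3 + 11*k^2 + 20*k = k*(k - 5)*(k - 4)*(k + 1)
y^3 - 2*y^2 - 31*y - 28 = (y - 7)*(y + 1)*(y + 4)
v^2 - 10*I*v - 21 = (v - 7*I)*(v - 3*I)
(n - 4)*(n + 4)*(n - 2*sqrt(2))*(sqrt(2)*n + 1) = sqrt(2)*n^4 - 3*n^3 - 18*sqrt(2)*n^2 + 48*n + 32*sqrt(2)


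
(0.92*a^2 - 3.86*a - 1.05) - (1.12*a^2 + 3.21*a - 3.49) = -0.2*a^2 - 7.07*a + 2.44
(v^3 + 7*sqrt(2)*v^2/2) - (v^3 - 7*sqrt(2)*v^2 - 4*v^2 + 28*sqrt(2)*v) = 4*v^2 + 21*sqrt(2)*v^2/2 - 28*sqrt(2)*v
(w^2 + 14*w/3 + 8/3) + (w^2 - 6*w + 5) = 2*w^2 - 4*w/3 + 23/3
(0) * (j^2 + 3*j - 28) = 0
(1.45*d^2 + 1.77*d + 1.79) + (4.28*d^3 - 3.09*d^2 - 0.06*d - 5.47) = 4.28*d^3 - 1.64*d^2 + 1.71*d - 3.68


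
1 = 1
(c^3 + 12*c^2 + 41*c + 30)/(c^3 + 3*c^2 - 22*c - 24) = (c + 5)/(c - 4)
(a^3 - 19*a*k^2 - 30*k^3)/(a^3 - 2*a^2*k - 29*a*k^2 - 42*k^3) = (a - 5*k)/(a - 7*k)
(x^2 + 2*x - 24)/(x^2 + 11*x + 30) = (x - 4)/(x + 5)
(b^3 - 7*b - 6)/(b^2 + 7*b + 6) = (b^2 - b - 6)/(b + 6)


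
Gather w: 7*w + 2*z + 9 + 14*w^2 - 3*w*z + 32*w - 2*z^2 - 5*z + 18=14*w^2 + w*(39 - 3*z) - 2*z^2 - 3*z + 27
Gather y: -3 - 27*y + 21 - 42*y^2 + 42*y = -42*y^2 + 15*y + 18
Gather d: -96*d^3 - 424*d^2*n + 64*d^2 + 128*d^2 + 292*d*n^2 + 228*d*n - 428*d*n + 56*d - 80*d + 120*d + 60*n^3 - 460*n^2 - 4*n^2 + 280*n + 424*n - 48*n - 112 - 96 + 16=-96*d^3 + d^2*(192 - 424*n) + d*(292*n^2 - 200*n + 96) + 60*n^3 - 464*n^2 + 656*n - 192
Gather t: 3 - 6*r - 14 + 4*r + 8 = -2*r - 3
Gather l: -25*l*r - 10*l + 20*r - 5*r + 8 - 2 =l*(-25*r - 10) + 15*r + 6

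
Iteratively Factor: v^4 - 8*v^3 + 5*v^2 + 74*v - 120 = (v - 4)*(v^3 - 4*v^2 - 11*v + 30) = (v - 4)*(v - 2)*(v^2 - 2*v - 15) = (v - 4)*(v - 2)*(v + 3)*(v - 5)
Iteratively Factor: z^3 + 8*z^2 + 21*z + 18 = (z + 2)*(z^2 + 6*z + 9) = (z + 2)*(z + 3)*(z + 3)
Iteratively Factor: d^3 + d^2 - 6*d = (d + 3)*(d^2 - 2*d) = (d - 2)*(d + 3)*(d)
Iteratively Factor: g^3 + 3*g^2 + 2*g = (g + 1)*(g^2 + 2*g) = (g + 1)*(g + 2)*(g)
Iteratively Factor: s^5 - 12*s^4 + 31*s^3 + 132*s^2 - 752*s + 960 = (s - 3)*(s^4 - 9*s^3 + 4*s^2 + 144*s - 320) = (s - 4)*(s - 3)*(s^3 - 5*s^2 - 16*s + 80) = (s - 4)*(s - 3)*(s + 4)*(s^2 - 9*s + 20) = (s - 4)^2*(s - 3)*(s + 4)*(s - 5)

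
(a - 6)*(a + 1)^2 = a^3 - 4*a^2 - 11*a - 6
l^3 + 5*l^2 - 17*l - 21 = (l - 3)*(l + 1)*(l + 7)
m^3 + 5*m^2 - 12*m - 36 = (m - 3)*(m + 2)*(m + 6)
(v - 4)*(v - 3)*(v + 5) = v^3 - 2*v^2 - 23*v + 60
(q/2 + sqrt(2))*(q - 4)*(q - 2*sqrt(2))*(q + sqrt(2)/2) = q^4/2 - 2*q^3 + sqrt(2)*q^3/4 - 4*q^2 - sqrt(2)*q^2 - 2*sqrt(2)*q + 16*q + 8*sqrt(2)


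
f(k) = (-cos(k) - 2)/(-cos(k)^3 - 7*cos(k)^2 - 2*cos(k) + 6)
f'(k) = (-cos(k) - 2)*(-3*sin(k)*cos(k)^2 - 14*sin(k)*cos(k) - 2*sin(k))/(-cos(k)^3 - 7*cos(k)^2 - 2*cos(k) + 6)^2 + sin(k)/(-cos(k)^3 - 7*cos(k)^2 - 2*cos(k) + 6) = (59*cos(k) + 13*cos(2*k) + cos(3*k) + 33)*sin(k)/(2*(cos(k)^3 + 7*cos(k)^2 + 2*cos(k) - 6)^2)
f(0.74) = -9.04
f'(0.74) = 283.29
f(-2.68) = -0.38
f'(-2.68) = 0.32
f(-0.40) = 1.14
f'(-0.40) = -2.87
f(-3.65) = -0.37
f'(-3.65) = -0.30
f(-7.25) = -1.06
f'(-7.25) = -4.27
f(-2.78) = -0.42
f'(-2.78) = 0.35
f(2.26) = -0.29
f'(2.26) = -0.11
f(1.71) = -0.30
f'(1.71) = 0.17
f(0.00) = 0.75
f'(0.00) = 0.00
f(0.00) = 0.75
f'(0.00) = 0.00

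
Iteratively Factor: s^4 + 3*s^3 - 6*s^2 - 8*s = (s)*(s^3 + 3*s^2 - 6*s - 8) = s*(s + 4)*(s^2 - s - 2) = s*(s + 1)*(s + 4)*(s - 2)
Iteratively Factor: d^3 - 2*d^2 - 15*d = (d)*(d^2 - 2*d - 15) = d*(d + 3)*(d - 5)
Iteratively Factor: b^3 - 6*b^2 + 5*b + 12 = (b - 4)*(b^2 - 2*b - 3) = (b - 4)*(b + 1)*(b - 3)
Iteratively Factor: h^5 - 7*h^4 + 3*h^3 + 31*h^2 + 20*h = (h)*(h^4 - 7*h^3 + 3*h^2 + 31*h + 20) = h*(h - 4)*(h^3 - 3*h^2 - 9*h - 5) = h*(h - 5)*(h - 4)*(h^2 + 2*h + 1) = h*(h - 5)*(h - 4)*(h + 1)*(h + 1)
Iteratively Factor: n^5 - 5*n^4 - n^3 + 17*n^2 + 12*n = (n + 1)*(n^4 - 6*n^3 + 5*n^2 + 12*n) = (n - 3)*(n + 1)*(n^3 - 3*n^2 - 4*n) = n*(n - 3)*(n + 1)*(n^2 - 3*n - 4) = n*(n - 4)*(n - 3)*(n + 1)*(n + 1)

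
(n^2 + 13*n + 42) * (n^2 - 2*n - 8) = n^4 + 11*n^3 + 8*n^2 - 188*n - 336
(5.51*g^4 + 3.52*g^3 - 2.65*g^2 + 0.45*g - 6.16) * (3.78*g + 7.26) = 20.8278*g^5 + 53.3082*g^4 + 15.5382*g^3 - 17.538*g^2 - 20.0178*g - 44.7216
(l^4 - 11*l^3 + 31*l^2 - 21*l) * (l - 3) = l^5 - 14*l^4 + 64*l^3 - 114*l^2 + 63*l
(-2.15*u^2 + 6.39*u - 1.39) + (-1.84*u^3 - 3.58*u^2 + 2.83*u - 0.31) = -1.84*u^3 - 5.73*u^2 + 9.22*u - 1.7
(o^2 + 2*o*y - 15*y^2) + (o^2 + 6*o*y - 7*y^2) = 2*o^2 + 8*o*y - 22*y^2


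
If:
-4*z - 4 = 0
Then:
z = -1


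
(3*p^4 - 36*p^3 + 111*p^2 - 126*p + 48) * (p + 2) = 3*p^5 - 30*p^4 + 39*p^3 + 96*p^2 - 204*p + 96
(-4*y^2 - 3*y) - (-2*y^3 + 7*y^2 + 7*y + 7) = 2*y^3 - 11*y^2 - 10*y - 7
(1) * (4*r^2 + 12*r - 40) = 4*r^2 + 12*r - 40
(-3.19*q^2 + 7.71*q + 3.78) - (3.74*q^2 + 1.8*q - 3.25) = -6.93*q^2 + 5.91*q + 7.03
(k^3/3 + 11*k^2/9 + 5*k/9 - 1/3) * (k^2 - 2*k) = k^5/3 + 5*k^4/9 - 17*k^3/9 - 13*k^2/9 + 2*k/3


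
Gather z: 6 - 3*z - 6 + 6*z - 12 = 3*z - 12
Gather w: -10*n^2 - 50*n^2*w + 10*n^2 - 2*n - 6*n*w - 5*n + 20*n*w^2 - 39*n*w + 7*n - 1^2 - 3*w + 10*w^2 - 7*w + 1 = w^2*(20*n + 10) + w*(-50*n^2 - 45*n - 10)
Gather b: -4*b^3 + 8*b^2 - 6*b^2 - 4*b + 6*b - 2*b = -4*b^3 + 2*b^2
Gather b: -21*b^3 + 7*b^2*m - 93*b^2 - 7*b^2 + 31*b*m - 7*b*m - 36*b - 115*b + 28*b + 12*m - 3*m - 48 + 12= -21*b^3 + b^2*(7*m - 100) + b*(24*m - 123) + 9*m - 36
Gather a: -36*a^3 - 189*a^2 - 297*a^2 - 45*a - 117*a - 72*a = -36*a^3 - 486*a^2 - 234*a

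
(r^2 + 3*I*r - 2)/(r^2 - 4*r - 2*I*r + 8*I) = (r^2 + 3*I*r - 2)/(r^2 - 4*r - 2*I*r + 8*I)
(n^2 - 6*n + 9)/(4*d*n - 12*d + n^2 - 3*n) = (n - 3)/(4*d + n)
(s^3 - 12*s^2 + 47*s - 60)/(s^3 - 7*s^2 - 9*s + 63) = (s^2 - 9*s + 20)/(s^2 - 4*s - 21)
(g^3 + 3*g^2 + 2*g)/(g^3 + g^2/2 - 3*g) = 2*(g + 1)/(2*g - 3)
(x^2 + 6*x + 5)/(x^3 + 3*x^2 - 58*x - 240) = (x + 1)/(x^2 - 2*x - 48)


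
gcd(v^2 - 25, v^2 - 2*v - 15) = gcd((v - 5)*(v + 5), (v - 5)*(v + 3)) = v - 5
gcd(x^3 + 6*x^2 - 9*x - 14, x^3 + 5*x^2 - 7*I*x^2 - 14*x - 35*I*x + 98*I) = x^2 + 5*x - 14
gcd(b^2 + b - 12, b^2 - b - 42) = 1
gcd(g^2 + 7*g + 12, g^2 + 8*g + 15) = g + 3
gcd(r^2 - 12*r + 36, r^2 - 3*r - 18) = r - 6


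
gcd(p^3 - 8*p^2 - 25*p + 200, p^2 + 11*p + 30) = p + 5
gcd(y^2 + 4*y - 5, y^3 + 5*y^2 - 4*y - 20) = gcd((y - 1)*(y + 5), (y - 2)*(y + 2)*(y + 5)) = y + 5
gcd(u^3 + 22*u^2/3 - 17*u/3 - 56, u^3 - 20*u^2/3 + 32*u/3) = u - 8/3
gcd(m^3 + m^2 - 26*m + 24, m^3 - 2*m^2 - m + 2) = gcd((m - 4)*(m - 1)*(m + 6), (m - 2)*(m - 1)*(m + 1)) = m - 1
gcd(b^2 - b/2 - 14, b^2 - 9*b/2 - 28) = b + 7/2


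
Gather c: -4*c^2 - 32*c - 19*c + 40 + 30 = -4*c^2 - 51*c + 70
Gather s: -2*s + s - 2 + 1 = -s - 1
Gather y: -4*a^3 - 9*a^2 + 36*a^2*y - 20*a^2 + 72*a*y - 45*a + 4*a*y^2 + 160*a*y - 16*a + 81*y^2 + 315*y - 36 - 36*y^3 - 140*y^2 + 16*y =-4*a^3 - 29*a^2 - 61*a - 36*y^3 + y^2*(4*a - 59) + y*(36*a^2 + 232*a + 331) - 36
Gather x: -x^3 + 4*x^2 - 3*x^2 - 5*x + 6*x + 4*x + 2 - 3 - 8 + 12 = -x^3 + x^2 + 5*x + 3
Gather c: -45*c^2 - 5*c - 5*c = -45*c^2 - 10*c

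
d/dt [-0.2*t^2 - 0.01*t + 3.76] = -0.4*t - 0.01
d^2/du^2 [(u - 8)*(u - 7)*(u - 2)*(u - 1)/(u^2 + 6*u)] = 2*(u^6 + 18*u^5 + 108*u^4 - 1464*u^3 + 336*u^2 + 2016*u + 4032)/(u^3*(u^3 + 18*u^2 + 108*u + 216))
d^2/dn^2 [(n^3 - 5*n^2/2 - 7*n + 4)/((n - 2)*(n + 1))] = (-13*n^3 + 6*n^2 - 84*n + 32)/(n^6 - 3*n^5 - 3*n^4 + 11*n^3 + 6*n^2 - 12*n - 8)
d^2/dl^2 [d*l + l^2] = 2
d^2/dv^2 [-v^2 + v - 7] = -2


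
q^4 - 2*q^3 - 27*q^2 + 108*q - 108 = (q - 3)^2*(q - 2)*(q + 6)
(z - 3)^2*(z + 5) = z^3 - z^2 - 21*z + 45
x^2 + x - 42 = (x - 6)*(x + 7)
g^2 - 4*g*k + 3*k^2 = (g - 3*k)*(g - k)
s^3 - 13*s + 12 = (s - 3)*(s - 1)*(s + 4)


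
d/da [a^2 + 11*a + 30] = 2*a + 11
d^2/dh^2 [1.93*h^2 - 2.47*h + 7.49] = 3.86000000000000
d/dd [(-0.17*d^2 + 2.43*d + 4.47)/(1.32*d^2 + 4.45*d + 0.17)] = (-3.9641*d^2 - 11.8586*d - 19.4784)/(1.7424*d^4 + 11.748*d^3 + 20.2513*d^2 + 1.513*d + 0.0289)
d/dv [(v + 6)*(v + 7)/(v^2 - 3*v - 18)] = 4*(-4*v^2 - 30*v - 27)/(v^4 - 6*v^3 - 27*v^2 + 108*v + 324)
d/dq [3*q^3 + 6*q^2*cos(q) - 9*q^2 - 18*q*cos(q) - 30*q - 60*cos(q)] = -6*q^2*sin(q) + 9*q^2 + 18*q*sin(q) + 12*q*cos(q) - 18*q + 60*sin(q) - 18*cos(q) - 30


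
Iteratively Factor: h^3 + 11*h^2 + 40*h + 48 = (h + 4)*(h^2 + 7*h + 12) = (h + 3)*(h + 4)*(h + 4)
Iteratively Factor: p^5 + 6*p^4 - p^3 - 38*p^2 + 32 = (p - 1)*(p^4 + 7*p^3 + 6*p^2 - 32*p - 32) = (p - 1)*(p + 4)*(p^3 + 3*p^2 - 6*p - 8) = (p - 1)*(p + 4)^2*(p^2 - p - 2) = (p - 1)*(p + 1)*(p + 4)^2*(p - 2)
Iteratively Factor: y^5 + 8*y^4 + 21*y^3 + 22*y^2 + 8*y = (y + 4)*(y^4 + 4*y^3 + 5*y^2 + 2*y) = (y + 1)*(y + 4)*(y^3 + 3*y^2 + 2*y) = y*(y + 1)*(y + 4)*(y^2 + 3*y + 2) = y*(y + 1)*(y + 2)*(y + 4)*(y + 1)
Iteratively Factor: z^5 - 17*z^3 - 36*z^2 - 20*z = (z + 2)*(z^4 - 2*z^3 - 13*z^2 - 10*z) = z*(z + 2)*(z^3 - 2*z^2 - 13*z - 10) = z*(z + 1)*(z + 2)*(z^2 - 3*z - 10) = z*(z - 5)*(z + 1)*(z + 2)*(z + 2)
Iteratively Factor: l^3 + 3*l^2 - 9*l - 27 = (l + 3)*(l^2 - 9) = (l + 3)^2*(l - 3)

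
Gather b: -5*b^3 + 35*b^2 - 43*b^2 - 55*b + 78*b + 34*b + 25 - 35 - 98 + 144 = -5*b^3 - 8*b^2 + 57*b + 36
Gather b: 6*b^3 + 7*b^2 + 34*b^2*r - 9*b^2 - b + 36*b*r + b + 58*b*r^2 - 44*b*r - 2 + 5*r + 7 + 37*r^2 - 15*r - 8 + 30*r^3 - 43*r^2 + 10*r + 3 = 6*b^3 + b^2*(34*r - 2) + b*(58*r^2 - 8*r) + 30*r^3 - 6*r^2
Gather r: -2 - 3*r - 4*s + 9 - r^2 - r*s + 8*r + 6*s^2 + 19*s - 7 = -r^2 + r*(5 - s) + 6*s^2 + 15*s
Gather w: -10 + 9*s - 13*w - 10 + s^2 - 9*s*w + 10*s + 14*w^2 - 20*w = s^2 + 19*s + 14*w^2 + w*(-9*s - 33) - 20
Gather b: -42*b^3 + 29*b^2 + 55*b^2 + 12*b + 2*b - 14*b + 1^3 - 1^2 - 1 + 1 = -42*b^3 + 84*b^2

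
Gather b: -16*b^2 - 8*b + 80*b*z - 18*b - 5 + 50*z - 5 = -16*b^2 + b*(80*z - 26) + 50*z - 10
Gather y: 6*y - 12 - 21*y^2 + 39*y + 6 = -21*y^2 + 45*y - 6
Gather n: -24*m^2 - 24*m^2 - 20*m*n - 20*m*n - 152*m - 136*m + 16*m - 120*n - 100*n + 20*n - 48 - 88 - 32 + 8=-48*m^2 - 272*m + n*(-40*m - 200) - 160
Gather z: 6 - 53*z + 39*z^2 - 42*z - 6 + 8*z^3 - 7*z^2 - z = 8*z^3 + 32*z^2 - 96*z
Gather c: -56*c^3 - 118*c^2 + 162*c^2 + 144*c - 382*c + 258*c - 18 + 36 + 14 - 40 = -56*c^3 + 44*c^2 + 20*c - 8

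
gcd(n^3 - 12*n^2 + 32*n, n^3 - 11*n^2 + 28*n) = n^2 - 4*n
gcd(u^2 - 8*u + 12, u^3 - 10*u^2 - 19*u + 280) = 1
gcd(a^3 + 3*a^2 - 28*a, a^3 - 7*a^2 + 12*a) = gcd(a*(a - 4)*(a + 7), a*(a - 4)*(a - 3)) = a^2 - 4*a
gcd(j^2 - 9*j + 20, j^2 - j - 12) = j - 4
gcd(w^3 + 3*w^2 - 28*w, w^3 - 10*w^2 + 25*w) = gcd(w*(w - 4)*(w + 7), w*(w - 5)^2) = w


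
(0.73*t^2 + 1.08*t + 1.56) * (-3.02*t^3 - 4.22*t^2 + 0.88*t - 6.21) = -2.2046*t^5 - 6.3422*t^4 - 8.6264*t^3 - 10.1661*t^2 - 5.334*t - 9.6876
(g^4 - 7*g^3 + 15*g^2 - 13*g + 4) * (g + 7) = g^5 - 34*g^3 + 92*g^2 - 87*g + 28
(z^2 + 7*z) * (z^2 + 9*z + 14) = z^4 + 16*z^3 + 77*z^2 + 98*z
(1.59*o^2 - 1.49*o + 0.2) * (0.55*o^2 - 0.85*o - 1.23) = 0.8745*o^4 - 2.171*o^3 - 0.5792*o^2 + 1.6627*o - 0.246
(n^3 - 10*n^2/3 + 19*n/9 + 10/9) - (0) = n^3 - 10*n^2/3 + 19*n/9 + 10/9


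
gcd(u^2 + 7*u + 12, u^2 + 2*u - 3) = u + 3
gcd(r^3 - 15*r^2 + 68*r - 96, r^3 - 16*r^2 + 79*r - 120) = r^2 - 11*r + 24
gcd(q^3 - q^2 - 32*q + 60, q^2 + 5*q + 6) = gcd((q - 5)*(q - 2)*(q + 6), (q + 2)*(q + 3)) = 1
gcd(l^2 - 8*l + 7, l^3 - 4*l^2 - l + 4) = l - 1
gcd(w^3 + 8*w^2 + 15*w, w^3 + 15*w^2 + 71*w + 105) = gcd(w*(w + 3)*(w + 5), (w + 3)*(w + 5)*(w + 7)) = w^2 + 8*w + 15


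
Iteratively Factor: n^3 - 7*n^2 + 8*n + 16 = (n - 4)*(n^2 - 3*n - 4) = (n - 4)*(n + 1)*(n - 4)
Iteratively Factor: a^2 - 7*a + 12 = (a - 3)*(a - 4)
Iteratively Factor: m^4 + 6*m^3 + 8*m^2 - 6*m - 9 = (m + 1)*(m^3 + 5*m^2 + 3*m - 9) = (m + 1)*(m + 3)*(m^2 + 2*m - 3) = (m + 1)*(m + 3)^2*(m - 1)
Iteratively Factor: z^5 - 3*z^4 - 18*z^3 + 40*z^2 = (z)*(z^4 - 3*z^3 - 18*z^2 + 40*z) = z*(z + 4)*(z^3 - 7*z^2 + 10*z) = z*(z - 5)*(z + 4)*(z^2 - 2*z) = z*(z - 5)*(z - 2)*(z + 4)*(z)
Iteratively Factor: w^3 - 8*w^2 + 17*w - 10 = (w - 5)*(w^2 - 3*w + 2) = (w - 5)*(w - 2)*(w - 1)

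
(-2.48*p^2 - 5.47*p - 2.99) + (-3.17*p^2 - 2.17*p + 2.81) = -5.65*p^2 - 7.64*p - 0.18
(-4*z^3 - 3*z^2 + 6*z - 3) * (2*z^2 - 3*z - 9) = -8*z^5 + 6*z^4 + 57*z^3 + 3*z^2 - 45*z + 27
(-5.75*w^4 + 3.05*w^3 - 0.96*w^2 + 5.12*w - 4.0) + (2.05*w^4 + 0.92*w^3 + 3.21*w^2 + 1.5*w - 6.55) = -3.7*w^4 + 3.97*w^3 + 2.25*w^2 + 6.62*w - 10.55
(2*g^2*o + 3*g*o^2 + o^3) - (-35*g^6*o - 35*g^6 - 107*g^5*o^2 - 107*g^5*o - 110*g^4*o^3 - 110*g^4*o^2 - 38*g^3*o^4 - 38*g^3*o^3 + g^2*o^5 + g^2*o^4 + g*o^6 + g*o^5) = 35*g^6*o + 35*g^6 + 107*g^5*o^2 + 107*g^5*o + 110*g^4*o^3 + 110*g^4*o^2 + 38*g^3*o^4 + 38*g^3*o^3 - g^2*o^5 - g^2*o^4 + 2*g^2*o - g*o^6 - g*o^5 + 3*g*o^2 + o^3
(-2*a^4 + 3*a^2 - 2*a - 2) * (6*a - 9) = -12*a^5 + 18*a^4 + 18*a^3 - 39*a^2 + 6*a + 18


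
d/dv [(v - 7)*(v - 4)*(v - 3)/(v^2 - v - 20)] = (v^4 - 2*v^3 - 107*v^2 + 728*v - 1304)/(v^4 - 2*v^3 - 39*v^2 + 40*v + 400)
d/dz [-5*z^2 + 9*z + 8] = 9 - 10*z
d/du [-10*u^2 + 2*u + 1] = 2 - 20*u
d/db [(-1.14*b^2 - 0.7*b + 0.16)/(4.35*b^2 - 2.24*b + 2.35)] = (5.5986*b^2 - 6.75*b - 1.2866)/(18.9225*b^4 - 19.488*b^3 + 25.4626*b^2 - 10.528*b + 5.5225)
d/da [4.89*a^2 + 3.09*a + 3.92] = 9.78*a + 3.09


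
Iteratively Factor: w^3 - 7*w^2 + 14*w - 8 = (w - 1)*(w^2 - 6*w + 8) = (w - 4)*(w - 1)*(w - 2)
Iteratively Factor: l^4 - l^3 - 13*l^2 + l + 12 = (l + 1)*(l^3 - 2*l^2 - 11*l + 12) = (l + 1)*(l + 3)*(l^2 - 5*l + 4) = (l - 4)*(l + 1)*(l + 3)*(l - 1)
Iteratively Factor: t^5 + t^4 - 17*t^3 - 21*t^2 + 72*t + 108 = (t - 3)*(t^4 + 4*t^3 - 5*t^2 - 36*t - 36) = (t - 3)*(t + 2)*(t^3 + 2*t^2 - 9*t - 18) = (t - 3)*(t + 2)^2*(t^2 - 9) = (t - 3)^2*(t + 2)^2*(t + 3)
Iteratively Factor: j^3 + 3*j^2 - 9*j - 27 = (j + 3)*(j^2 - 9) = (j + 3)^2*(j - 3)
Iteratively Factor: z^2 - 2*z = (z - 2)*(z)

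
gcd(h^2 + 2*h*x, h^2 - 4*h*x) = h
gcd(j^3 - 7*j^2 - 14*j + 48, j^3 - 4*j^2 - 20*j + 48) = j - 2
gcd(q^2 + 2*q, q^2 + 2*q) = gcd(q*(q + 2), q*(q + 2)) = q^2 + 2*q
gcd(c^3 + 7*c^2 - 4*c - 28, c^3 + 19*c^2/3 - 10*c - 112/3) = c^2 + 9*c + 14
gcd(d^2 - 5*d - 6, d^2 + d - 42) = d - 6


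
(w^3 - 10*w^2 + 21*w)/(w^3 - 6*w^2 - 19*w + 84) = w/(w + 4)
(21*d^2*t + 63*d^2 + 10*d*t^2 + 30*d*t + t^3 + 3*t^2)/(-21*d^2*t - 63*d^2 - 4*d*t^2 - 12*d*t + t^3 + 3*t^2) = (7*d + t)/(-7*d + t)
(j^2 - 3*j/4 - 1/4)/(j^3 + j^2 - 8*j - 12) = (j^2 - 3*j/4 - 1/4)/(j^3 + j^2 - 8*j - 12)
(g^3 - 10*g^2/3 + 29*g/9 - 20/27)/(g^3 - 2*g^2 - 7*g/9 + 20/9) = (g - 1/3)/(g + 1)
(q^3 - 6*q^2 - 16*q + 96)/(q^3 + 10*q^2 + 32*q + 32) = (q^2 - 10*q + 24)/(q^2 + 6*q + 8)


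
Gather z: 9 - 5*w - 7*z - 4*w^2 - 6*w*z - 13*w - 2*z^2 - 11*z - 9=-4*w^2 - 18*w - 2*z^2 + z*(-6*w - 18)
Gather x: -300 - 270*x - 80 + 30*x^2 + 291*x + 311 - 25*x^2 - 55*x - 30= 5*x^2 - 34*x - 99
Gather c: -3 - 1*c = -c - 3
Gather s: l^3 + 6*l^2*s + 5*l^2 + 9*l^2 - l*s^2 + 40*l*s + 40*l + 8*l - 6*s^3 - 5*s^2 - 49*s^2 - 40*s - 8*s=l^3 + 14*l^2 + 48*l - 6*s^3 + s^2*(-l - 54) + s*(6*l^2 + 40*l - 48)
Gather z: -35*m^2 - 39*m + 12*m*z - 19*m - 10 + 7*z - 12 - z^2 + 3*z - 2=-35*m^2 - 58*m - z^2 + z*(12*m + 10) - 24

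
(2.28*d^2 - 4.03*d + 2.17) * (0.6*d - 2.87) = 1.368*d^3 - 8.9616*d^2 + 12.8681*d - 6.2279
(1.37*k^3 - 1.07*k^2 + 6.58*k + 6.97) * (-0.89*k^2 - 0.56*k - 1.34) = -1.2193*k^5 + 0.1851*k^4 - 7.0928*k^3 - 8.4543*k^2 - 12.7204*k - 9.3398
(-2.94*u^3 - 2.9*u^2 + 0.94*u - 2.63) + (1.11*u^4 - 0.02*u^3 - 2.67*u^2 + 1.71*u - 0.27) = 1.11*u^4 - 2.96*u^3 - 5.57*u^2 + 2.65*u - 2.9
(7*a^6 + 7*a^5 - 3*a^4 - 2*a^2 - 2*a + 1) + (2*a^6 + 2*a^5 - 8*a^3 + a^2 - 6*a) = 9*a^6 + 9*a^5 - 3*a^4 - 8*a^3 - a^2 - 8*a + 1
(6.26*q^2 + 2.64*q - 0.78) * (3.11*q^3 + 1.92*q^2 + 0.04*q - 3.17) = 19.4686*q^5 + 20.2296*q^4 + 2.8934*q^3 - 21.2362*q^2 - 8.4*q + 2.4726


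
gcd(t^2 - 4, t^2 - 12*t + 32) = 1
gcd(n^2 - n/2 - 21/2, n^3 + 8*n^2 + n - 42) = n + 3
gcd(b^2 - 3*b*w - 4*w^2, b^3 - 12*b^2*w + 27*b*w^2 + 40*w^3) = b + w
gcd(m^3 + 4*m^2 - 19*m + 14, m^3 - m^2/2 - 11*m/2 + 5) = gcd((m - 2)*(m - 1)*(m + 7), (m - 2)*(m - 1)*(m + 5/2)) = m^2 - 3*m + 2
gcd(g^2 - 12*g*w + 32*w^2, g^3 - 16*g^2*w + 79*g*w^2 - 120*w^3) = -g + 8*w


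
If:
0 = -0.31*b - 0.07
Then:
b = -0.23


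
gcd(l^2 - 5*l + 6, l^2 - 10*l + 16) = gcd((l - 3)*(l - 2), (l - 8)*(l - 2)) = l - 2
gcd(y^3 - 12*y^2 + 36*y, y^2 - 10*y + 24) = y - 6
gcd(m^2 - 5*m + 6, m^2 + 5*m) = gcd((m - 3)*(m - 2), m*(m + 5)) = 1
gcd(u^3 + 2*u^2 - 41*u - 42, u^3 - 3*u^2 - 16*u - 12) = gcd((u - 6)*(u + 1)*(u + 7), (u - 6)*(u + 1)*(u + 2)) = u^2 - 5*u - 6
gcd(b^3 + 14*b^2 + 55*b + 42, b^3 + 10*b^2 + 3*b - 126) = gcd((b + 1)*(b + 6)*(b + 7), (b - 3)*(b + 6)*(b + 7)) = b^2 + 13*b + 42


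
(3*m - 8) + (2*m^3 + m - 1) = 2*m^3 + 4*m - 9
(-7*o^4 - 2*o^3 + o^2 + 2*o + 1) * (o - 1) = -7*o^5 + 5*o^4 + 3*o^3 + o^2 - o - 1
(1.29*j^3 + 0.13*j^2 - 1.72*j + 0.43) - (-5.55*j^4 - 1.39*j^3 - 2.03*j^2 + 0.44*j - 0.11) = 5.55*j^4 + 2.68*j^3 + 2.16*j^2 - 2.16*j + 0.54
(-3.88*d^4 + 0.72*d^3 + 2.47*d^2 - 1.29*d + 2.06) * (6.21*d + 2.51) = -24.0948*d^5 - 5.2676*d^4 + 17.1459*d^3 - 1.8112*d^2 + 9.5547*d + 5.1706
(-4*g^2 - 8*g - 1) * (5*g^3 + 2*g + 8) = -20*g^5 - 40*g^4 - 13*g^3 - 48*g^2 - 66*g - 8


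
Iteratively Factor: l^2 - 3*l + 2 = (l - 1)*(l - 2)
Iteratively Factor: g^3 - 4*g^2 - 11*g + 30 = (g - 5)*(g^2 + g - 6) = (g - 5)*(g + 3)*(g - 2)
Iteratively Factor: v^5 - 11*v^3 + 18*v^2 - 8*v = (v - 1)*(v^4 + v^3 - 10*v^2 + 8*v) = v*(v - 1)*(v^3 + v^2 - 10*v + 8) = v*(v - 1)*(v + 4)*(v^2 - 3*v + 2) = v*(v - 2)*(v - 1)*(v + 4)*(v - 1)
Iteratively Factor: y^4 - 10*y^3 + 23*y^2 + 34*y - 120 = (y - 4)*(y^3 - 6*y^2 - y + 30) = (y - 4)*(y - 3)*(y^2 - 3*y - 10) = (y - 4)*(y - 3)*(y + 2)*(y - 5)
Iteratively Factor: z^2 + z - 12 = (z + 4)*(z - 3)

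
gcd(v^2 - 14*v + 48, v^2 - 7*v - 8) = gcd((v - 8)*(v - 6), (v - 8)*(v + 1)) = v - 8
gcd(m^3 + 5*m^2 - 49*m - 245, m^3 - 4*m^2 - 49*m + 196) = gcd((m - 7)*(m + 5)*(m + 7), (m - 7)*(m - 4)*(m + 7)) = m^2 - 49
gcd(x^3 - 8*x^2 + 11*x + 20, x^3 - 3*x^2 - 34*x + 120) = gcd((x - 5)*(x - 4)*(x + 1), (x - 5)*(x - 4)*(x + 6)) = x^2 - 9*x + 20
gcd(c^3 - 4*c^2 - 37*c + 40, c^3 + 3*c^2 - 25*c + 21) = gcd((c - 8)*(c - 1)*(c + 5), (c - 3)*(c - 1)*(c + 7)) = c - 1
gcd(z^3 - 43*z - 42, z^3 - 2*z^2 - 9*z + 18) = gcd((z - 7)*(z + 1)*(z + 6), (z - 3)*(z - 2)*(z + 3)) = 1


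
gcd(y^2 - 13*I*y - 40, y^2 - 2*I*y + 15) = y - 5*I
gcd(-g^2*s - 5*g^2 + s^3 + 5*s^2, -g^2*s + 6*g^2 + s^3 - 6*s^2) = -g^2 + s^2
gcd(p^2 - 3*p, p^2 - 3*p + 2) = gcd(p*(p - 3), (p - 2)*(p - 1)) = 1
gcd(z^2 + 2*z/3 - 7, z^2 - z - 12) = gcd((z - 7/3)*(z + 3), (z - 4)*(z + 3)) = z + 3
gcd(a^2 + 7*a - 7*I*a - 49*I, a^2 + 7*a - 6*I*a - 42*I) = a + 7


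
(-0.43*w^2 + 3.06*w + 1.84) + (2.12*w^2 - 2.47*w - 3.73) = 1.69*w^2 + 0.59*w - 1.89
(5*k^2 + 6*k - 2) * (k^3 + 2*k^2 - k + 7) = 5*k^5 + 16*k^4 + 5*k^3 + 25*k^2 + 44*k - 14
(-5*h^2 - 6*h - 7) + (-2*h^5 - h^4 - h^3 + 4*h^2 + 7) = -2*h^5 - h^4 - h^3 - h^2 - 6*h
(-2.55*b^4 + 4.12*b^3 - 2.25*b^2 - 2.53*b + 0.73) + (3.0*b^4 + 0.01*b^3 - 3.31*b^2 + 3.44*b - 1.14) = 0.45*b^4 + 4.13*b^3 - 5.56*b^2 + 0.91*b - 0.41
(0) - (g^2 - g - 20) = -g^2 + g + 20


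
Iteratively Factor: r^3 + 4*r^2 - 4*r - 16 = (r + 4)*(r^2 - 4) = (r + 2)*(r + 4)*(r - 2)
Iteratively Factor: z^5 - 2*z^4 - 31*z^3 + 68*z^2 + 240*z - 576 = (z + 4)*(z^4 - 6*z^3 - 7*z^2 + 96*z - 144) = (z - 3)*(z + 4)*(z^3 - 3*z^2 - 16*z + 48) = (z - 4)*(z - 3)*(z + 4)*(z^2 + z - 12) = (z - 4)*(z - 3)^2*(z + 4)*(z + 4)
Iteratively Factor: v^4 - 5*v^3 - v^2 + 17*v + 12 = (v + 1)*(v^3 - 6*v^2 + 5*v + 12) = (v - 4)*(v + 1)*(v^2 - 2*v - 3) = (v - 4)*(v + 1)^2*(v - 3)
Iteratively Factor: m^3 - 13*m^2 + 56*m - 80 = (m - 4)*(m^2 - 9*m + 20) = (m - 5)*(m - 4)*(m - 4)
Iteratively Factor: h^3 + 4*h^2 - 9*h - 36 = (h - 3)*(h^2 + 7*h + 12) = (h - 3)*(h + 3)*(h + 4)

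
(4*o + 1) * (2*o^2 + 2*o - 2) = 8*o^3 + 10*o^2 - 6*o - 2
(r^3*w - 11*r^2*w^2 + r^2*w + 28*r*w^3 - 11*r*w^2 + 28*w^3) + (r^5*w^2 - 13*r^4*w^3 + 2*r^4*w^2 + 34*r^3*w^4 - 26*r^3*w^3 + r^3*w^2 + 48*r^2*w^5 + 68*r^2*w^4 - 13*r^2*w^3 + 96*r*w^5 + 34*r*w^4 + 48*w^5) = r^5*w^2 - 13*r^4*w^3 + 2*r^4*w^2 + 34*r^3*w^4 - 26*r^3*w^3 + r^3*w^2 + r^3*w + 48*r^2*w^5 + 68*r^2*w^4 - 13*r^2*w^3 - 11*r^2*w^2 + r^2*w + 96*r*w^5 + 34*r*w^4 + 28*r*w^3 - 11*r*w^2 + 48*w^5 + 28*w^3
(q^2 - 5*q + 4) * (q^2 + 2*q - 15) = q^4 - 3*q^3 - 21*q^2 + 83*q - 60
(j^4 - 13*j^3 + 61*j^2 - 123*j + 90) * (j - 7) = j^5 - 20*j^4 + 152*j^3 - 550*j^2 + 951*j - 630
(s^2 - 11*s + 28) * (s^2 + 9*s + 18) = s^4 - 2*s^3 - 53*s^2 + 54*s + 504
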